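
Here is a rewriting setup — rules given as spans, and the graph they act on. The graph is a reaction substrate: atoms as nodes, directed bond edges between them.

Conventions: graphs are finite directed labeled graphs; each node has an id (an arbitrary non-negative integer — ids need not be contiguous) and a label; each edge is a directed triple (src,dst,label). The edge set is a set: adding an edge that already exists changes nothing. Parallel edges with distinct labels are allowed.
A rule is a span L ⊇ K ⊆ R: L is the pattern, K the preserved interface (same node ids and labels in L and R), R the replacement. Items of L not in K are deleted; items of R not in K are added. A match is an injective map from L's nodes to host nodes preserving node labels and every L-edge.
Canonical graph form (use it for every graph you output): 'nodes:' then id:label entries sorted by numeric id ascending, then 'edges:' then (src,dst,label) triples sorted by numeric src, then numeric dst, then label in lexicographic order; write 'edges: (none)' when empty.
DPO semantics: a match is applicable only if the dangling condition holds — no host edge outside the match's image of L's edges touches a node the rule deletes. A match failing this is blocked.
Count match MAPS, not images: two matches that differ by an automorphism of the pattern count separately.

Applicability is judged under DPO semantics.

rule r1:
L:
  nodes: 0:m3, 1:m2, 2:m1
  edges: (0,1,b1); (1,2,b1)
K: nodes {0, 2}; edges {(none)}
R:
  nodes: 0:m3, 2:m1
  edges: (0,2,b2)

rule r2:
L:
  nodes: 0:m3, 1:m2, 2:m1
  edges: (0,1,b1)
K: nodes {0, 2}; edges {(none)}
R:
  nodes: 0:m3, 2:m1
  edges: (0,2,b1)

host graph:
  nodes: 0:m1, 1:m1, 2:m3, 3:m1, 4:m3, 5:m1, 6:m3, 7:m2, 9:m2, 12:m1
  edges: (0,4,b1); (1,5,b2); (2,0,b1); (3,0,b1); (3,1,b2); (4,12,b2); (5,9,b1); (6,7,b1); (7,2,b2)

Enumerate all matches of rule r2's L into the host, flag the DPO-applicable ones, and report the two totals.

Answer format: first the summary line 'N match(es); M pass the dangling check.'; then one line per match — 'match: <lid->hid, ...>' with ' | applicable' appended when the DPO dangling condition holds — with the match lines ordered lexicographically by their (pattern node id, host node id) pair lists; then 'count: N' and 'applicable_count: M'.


5 match(es); 0 pass the dangling check.
match: 0->6, 1->7, 2->0
match: 0->6, 1->7, 2->1
match: 0->6, 1->7, 2->3
match: 0->6, 1->7, 2->5
match: 0->6, 1->7, 2->12
count: 5
applicable_count: 0


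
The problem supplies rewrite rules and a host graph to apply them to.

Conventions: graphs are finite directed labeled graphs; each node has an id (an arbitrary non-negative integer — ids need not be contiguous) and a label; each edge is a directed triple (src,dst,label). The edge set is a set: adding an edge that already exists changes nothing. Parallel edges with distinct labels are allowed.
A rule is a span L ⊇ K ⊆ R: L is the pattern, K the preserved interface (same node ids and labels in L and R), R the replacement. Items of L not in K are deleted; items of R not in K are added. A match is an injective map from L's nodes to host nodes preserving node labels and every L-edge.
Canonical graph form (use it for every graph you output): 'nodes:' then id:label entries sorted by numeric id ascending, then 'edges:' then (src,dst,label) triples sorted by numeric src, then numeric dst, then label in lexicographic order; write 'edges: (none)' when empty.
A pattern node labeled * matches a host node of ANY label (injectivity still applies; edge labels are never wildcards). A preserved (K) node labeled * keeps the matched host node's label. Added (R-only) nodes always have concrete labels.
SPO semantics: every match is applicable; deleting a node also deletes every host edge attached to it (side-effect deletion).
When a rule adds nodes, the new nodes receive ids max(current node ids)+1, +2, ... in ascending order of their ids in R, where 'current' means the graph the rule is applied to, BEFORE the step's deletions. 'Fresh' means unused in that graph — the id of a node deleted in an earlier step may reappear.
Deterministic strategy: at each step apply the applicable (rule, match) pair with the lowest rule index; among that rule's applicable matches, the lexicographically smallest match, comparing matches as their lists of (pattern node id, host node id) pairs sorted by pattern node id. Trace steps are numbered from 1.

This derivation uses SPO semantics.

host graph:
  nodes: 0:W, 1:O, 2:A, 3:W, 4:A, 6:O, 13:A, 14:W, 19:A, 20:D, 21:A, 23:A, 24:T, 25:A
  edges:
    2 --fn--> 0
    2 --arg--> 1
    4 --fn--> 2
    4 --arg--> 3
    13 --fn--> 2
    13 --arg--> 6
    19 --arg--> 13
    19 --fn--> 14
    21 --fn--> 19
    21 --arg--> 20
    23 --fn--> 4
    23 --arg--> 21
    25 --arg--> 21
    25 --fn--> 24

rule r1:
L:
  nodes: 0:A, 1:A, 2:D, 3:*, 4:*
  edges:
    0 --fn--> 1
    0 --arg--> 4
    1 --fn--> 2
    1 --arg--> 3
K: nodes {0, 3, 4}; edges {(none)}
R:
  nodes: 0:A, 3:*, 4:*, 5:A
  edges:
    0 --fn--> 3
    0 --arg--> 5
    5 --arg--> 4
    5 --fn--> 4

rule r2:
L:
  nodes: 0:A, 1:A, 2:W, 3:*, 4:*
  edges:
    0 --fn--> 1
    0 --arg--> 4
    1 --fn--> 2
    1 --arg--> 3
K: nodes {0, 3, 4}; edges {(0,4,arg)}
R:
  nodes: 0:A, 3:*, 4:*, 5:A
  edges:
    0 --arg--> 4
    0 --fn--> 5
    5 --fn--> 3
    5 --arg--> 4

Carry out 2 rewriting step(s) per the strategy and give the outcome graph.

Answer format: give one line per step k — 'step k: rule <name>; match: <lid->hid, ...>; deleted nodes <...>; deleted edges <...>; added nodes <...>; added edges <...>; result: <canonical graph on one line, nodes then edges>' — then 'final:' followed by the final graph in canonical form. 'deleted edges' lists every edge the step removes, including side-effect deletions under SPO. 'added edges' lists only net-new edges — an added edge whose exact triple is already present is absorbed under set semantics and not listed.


step 1: rule r2; match: 0->4, 1->2, 2->0, 3->1, 4->3; deleted nodes 0, 2; deleted edges (2,0,fn); (2,1,arg); (4,2,fn); (13,2,fn); added nodes 26; added edges (4,26,fn); (26,1,fn); (26,3,arg); result: nodes: 1:O, 3:W, 4:A, 6:O, 13:A, 14:W, 19:A, 20:D, 21:A, 23:A, 24:T, 25:A, 26:A edges: (4,3,arg); (4,26,fn); (13,6,arg); (19,13,arg); (19,14,fn); (21,19,fn); (21,20,arg); (23,4,fn); (23,21,arg); (25,21,arg); (25,24,fn); (26,1,fn); (26,3,arg)
step 2: rule r2; match: 0->21, 1->19, 2->14, 3->13, 4->20; deleted nodes 14, 19; deleted edges (19,13,arg); (19,14,fn); (21,19,fn); added nodes 27; added edges (21,27,fn); (27,13,fn); (27,20,arg); result: nodes: 1:O, 3:W, 4:A, 6:O, 13:A, 20:D, 21:A, 23:A, 24:T, 25:A, 26:A, 27:A edges: (4,3,arg); (4,26,fn); (13,6,arg); (21,20,arg); (21,27,fn); (23,4,fn); (23,21,arg); (25,21,arg); (25,24,fn); (26,1,fn); (26,3,arg); (27,13,fn); (27,20,arg)
final:
nodes: 1:O, 3:W, 4:A, 6:O, 13:A, 20:D, 21:A, 23:A, 24:T, 25:A, 26:A, 27:A
edges: (4,3,arg); (4,26,fn); (13,6,arg); (21,20,arg); (21,27,fn); (23,4,fn); (23,21,arg); (25,21,arg); (25,24,fn); (26,1,fn); (26,3,arg); (27,13,fn); (27,20,arg)


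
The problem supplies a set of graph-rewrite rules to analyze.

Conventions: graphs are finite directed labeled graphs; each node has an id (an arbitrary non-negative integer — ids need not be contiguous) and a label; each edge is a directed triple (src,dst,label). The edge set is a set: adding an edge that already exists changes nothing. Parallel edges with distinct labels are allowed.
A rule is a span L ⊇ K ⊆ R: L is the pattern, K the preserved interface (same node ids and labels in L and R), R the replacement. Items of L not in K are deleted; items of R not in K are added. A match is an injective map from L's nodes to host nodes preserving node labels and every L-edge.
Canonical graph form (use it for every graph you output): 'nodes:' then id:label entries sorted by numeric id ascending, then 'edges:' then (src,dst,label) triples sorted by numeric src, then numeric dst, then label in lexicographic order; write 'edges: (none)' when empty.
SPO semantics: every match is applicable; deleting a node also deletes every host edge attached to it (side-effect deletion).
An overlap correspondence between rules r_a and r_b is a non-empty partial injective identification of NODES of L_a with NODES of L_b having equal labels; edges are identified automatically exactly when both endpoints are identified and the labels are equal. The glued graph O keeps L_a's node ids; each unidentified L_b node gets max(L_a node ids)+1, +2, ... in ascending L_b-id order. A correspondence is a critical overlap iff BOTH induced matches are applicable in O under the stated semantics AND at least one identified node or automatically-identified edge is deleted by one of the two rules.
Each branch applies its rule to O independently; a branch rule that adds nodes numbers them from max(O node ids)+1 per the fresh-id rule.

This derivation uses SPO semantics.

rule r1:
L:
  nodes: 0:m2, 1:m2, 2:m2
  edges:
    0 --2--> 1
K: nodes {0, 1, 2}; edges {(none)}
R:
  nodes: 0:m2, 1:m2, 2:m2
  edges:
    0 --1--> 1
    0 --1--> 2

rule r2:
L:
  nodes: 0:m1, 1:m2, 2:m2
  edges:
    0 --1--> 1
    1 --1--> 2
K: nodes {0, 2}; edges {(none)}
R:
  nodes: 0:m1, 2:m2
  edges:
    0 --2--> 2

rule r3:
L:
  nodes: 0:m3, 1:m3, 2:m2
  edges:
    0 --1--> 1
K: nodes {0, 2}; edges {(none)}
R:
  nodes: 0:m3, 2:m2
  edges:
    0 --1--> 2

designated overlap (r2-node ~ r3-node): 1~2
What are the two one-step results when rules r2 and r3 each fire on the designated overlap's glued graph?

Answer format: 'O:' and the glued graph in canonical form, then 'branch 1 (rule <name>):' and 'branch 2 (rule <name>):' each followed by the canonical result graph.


O:
nodes: 0:m1, 1:m2, 2:m2, 3:m3, 4:m3
edges: (0,1,1); (1,2,1); (3,4,1)
branch 1 (rule r2):
nodes: 0:m1, 2:m2, 3:m3, 4:m3
edges: (0,2,2); (3,4,1)
branch 2 (rule r3):
nodes: 0:m1, 1:m2, 2:m2, 3:m3
edges: (0,1,1); (1,2,1); (3,1,1)


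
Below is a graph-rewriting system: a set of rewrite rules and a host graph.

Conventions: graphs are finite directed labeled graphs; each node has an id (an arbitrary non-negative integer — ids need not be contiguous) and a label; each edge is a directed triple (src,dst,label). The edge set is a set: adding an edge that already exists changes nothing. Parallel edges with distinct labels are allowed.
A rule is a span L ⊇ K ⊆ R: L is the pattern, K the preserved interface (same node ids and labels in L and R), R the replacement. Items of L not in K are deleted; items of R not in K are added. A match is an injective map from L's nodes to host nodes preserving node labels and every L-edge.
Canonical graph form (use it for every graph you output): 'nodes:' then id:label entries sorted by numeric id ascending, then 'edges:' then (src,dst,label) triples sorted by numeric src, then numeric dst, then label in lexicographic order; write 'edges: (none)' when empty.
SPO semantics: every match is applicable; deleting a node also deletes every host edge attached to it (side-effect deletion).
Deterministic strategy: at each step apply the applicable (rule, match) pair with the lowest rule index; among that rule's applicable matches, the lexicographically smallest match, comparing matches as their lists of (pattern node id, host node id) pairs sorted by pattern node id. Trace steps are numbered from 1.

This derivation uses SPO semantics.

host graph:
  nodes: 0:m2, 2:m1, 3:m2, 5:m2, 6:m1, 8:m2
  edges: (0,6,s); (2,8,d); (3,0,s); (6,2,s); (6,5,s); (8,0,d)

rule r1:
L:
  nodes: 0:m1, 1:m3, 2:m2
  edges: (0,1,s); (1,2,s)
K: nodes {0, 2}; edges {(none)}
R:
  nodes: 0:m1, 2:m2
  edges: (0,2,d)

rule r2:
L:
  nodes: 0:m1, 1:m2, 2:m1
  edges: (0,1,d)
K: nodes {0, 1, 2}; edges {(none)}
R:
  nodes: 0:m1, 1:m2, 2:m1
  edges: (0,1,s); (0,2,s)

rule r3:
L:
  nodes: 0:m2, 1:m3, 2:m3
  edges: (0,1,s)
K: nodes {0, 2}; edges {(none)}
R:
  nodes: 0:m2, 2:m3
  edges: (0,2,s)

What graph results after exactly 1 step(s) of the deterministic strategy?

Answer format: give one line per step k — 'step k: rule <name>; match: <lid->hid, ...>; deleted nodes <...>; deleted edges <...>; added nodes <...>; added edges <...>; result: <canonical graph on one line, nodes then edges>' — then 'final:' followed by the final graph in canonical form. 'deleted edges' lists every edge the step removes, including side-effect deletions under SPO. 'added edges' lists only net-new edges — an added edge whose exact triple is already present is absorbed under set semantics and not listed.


step 1: rule r2; match: 0->2, 1->8, 2->6; deleted nodes (none); deleted edges (2,8,d); added nodes (none); added edges (2,6,s); (2,8,s); result: nodes: 0:m2, 2:m1, 3:m2, 5:m2, 6:m1, 8:m2 edges: (0,6,s); (2,6,s); (2,8,s); (3,0,s); (6,2,s); (6,5,s); (8,0,d)
final:
nodes: 0:m2, 2:m1, 3:m2, 5:m2, 6:m1, 8:m2
edges: (0,6,s); (2,6,s); (2,8,s); (3,0,s); (6,2,s); (6,5,s); (8,0,d)


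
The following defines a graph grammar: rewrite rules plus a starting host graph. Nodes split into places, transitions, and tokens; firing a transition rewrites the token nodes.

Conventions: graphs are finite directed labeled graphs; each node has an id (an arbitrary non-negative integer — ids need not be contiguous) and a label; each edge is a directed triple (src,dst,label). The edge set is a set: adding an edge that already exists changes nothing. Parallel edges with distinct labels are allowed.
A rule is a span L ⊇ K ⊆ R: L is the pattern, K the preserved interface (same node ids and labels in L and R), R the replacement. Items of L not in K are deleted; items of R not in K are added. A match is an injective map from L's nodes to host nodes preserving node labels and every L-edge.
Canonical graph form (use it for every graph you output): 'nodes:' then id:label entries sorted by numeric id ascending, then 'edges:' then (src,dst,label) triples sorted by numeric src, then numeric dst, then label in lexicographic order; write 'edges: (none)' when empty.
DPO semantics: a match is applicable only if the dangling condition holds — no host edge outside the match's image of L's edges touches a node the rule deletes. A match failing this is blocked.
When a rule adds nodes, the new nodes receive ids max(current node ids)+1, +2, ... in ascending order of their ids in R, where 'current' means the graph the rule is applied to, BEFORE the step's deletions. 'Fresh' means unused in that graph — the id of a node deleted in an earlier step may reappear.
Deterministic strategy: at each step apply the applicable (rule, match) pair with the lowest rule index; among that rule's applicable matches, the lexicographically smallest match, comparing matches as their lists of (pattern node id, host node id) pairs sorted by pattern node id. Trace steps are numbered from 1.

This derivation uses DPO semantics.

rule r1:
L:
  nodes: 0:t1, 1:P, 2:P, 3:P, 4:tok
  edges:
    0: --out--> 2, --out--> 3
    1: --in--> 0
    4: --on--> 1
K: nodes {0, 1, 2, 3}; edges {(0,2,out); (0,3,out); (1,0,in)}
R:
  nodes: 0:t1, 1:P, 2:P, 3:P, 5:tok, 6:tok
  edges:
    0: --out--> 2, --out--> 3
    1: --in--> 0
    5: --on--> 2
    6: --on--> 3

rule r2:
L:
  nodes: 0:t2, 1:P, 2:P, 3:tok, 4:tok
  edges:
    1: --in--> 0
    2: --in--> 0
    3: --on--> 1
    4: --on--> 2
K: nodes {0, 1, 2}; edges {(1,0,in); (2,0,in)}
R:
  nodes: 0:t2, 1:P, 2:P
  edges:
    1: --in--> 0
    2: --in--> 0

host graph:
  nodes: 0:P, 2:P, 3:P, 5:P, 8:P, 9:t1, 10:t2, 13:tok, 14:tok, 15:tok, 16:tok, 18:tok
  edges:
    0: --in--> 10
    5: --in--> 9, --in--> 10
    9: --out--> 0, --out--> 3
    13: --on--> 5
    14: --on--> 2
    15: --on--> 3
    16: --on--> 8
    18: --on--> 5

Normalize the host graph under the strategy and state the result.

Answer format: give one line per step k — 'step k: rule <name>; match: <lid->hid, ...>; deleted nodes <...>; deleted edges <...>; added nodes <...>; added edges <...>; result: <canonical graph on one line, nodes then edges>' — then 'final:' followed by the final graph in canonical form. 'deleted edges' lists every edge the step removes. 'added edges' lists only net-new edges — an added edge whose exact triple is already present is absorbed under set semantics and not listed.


step 1: rule r1; match: 0->9, 1->5, 2->0, 3->3, 4->13; deleted nodes 13; deleted edges (13,5,on); added nodes 19, 20; added edges (19,0,on); (20,3,on); result: nodes: 0:P, 2:P, 3:P, 5:P, 8:P, 9:t1, 10:t2, 14:tok, 15:tok, 16:tok, 18:tok, 19:tok, 20:tok edges: (0,10,in); (5,9,in); (5,10,in); (9,0,out); (9,3,out); (14,2,on); (15,3,on); (16,8,on); (18,5,on); (19,0,on); (20,3,on)
step 2: rule r1; match: 0->9, 1->5, 2->0, 3->3, 4->18; deleted nodes 18; deleted edges (18,5,on); added nodes 21, 22; added edges (21,0,on); (22,3,on); result: nodes: 0:P, 2:P, 3:P, 5:P, 8:P, 9:t1, 10:t2, 14:tok, 15:tok, 16:tok, 19:tok, 20:tok, 21:tok, 22:tok edges: (0,10,in); (5,9,in); (5,10,in); (9,0,out); (9,3,out); (14,2,on); (15,3,on); (16,8,on); (19,0,on); (20,3,on); (21,0,on); (22,3,on)
final:
nodes: 0:P, 2:P, 3:P, 5:P, 8:P, 9:t1, 10:t2, 14:tok, 15:tok, 16:tok, 19:tok, 20:tok, 21:tok, 22:tok
edges: (0,10,in); (5,9,in); (5,10,in); (9,0,out); (9,3,out); (14,2,on); (15,3,on); (16,8,on); (19,0,on); (20,3,on); (21,0,on); (22,3,on)


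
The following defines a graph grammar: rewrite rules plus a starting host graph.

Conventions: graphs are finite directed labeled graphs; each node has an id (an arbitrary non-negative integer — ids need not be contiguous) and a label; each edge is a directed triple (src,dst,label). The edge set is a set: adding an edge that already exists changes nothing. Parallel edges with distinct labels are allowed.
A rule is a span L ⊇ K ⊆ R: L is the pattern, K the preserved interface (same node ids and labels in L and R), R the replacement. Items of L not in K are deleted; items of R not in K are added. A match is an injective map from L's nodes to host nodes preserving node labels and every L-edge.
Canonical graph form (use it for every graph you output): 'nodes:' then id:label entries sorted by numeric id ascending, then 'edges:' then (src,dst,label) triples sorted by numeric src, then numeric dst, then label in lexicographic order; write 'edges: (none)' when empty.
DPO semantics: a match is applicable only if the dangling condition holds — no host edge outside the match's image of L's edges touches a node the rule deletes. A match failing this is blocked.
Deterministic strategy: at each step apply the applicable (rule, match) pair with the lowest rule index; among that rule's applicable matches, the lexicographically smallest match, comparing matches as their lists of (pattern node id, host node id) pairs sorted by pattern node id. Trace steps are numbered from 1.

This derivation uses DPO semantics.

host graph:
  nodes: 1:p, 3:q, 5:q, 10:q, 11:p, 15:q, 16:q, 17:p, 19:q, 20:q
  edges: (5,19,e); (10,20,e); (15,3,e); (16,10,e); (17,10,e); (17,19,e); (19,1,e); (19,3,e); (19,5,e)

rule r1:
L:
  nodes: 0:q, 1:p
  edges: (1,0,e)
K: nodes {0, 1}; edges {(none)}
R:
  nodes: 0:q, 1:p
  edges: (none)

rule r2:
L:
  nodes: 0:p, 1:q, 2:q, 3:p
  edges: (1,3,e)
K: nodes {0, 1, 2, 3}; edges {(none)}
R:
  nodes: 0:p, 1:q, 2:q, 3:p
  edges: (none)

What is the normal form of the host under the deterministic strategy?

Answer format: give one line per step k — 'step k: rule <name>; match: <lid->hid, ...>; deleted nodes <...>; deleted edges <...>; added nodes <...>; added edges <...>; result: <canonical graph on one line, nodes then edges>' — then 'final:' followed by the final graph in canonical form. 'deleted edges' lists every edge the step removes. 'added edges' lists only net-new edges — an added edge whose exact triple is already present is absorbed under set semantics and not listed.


step 1: rule r1; match: 0->10, 1->17; deleted nodes (none); deleted edges (17,10,e); added nodes (none); added edges (none); result: nodes: 1:p, 3:q, 5:q, 10:q, 11:p, 15:q, 16:q, 17:p, 19:q, 20:q edges: (5,19,e); (10,20,e); (15,3,e); (16,10,e); (17,19,e); (19,1,e); (19,3,e); (19,5,e)
step 2: rule r1; match: 0->19, 1->17; deleted nodes (none); deleted edges (17,19,e); added nodes (none); added edges (none); result: nodes: 1:p, 3:q, 5:q, 10:q, 11:p, 15:q, 16:q, 17:p, 19:q, 20:q edges: (5,19,e); (10,20,e); (15,3,e); (16,10,e); (19,1,e); (19,3,e); (19,5,e)
step 3: rule r2; match: 0->11, 1->19, 2->3, 3->1; deleted nodes (none); deleted edges (19,1,e); added nodes (none); added edges (none); result: nodes: 1:p, 3:q, 5:q, 10:q, 11:p, 15:q, 16:q, 17:p, 19:q, 20:q edges: (5,19,e); (10,20,e); (15,3,e); (16,10,e); (19,3,e); (19,5,e)
final:
nodes: 1:p, 3:q, 5:q, 10:q, 11:p, 15:q, 16:q, 17:p, 19:q, 20:q
edges: (5,19,e); (10,20,e); (15,3,e); (16,10,e); (19,3,e); (19,5,e)


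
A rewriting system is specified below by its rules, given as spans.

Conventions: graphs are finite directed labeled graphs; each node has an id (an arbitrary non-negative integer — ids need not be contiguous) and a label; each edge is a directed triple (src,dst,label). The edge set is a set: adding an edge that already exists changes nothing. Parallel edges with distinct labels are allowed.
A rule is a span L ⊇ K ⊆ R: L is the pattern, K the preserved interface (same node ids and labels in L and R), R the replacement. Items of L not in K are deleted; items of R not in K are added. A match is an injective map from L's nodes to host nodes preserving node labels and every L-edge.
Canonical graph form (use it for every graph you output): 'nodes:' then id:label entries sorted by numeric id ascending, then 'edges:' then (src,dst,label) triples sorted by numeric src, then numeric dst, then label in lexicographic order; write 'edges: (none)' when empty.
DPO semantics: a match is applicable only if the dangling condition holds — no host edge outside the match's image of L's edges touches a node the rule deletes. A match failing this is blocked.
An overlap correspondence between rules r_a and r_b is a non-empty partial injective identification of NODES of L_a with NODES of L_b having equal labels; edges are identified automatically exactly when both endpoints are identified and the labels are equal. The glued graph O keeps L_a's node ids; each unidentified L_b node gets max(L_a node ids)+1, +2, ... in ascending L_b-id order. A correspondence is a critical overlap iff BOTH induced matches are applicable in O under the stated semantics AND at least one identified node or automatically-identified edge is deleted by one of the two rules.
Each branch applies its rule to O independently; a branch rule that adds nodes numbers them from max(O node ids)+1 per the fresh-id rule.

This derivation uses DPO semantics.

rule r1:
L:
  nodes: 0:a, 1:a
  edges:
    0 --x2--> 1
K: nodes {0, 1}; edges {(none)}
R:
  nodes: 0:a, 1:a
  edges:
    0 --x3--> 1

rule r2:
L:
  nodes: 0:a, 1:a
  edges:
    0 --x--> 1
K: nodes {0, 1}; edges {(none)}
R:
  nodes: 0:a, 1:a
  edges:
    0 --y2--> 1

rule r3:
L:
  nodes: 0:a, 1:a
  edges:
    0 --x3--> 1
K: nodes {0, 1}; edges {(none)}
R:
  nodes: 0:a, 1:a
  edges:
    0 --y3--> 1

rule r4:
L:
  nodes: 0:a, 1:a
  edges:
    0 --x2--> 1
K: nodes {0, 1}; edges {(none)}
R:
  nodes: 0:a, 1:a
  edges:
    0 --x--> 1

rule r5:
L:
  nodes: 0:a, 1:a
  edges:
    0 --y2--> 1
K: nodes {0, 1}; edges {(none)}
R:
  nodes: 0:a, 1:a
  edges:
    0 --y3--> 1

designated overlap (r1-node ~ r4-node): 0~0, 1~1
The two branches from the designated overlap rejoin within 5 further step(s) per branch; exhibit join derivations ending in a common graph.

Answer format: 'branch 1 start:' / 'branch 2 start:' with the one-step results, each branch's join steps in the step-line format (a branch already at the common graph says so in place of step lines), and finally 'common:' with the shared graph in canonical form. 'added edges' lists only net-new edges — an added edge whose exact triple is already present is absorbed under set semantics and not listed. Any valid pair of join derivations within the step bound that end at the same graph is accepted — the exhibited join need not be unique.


branch 1 start:
nodes: 0:a, 1:a
edges: (0,1,x3)
branch 2 start:
nodes: 0:a, 1:a
edges: (0,1,x)
branch 1 step 1: rule r3; match: 0->0, 1->1; deleted nodes (none); deleted edges (0,1,x3); added nodes (none); added edges (0,1,y3); result: nodes: 0:a, 1:a edges: (0,1,y3)
branch 2 step 1: rule r2; match: 0->0, 1->1; deleted nodes (none); deleted edges (0,1,x); added nodes (none); added edges (0,1,y2); result: nodes: 0:a, 1:a edges: (0,1,y2)
branch 2 step 2: rule r5; match: 0->0, 1->1; deleted nodes (none); deleted edges (0,1,y2); added nodes (none); added edges (0,1,y3); result: nodes: 0:a, 1:a edges: (0,1,y3)
common:
nodes: 0:a, 1:a
edges: (0,1,y3)


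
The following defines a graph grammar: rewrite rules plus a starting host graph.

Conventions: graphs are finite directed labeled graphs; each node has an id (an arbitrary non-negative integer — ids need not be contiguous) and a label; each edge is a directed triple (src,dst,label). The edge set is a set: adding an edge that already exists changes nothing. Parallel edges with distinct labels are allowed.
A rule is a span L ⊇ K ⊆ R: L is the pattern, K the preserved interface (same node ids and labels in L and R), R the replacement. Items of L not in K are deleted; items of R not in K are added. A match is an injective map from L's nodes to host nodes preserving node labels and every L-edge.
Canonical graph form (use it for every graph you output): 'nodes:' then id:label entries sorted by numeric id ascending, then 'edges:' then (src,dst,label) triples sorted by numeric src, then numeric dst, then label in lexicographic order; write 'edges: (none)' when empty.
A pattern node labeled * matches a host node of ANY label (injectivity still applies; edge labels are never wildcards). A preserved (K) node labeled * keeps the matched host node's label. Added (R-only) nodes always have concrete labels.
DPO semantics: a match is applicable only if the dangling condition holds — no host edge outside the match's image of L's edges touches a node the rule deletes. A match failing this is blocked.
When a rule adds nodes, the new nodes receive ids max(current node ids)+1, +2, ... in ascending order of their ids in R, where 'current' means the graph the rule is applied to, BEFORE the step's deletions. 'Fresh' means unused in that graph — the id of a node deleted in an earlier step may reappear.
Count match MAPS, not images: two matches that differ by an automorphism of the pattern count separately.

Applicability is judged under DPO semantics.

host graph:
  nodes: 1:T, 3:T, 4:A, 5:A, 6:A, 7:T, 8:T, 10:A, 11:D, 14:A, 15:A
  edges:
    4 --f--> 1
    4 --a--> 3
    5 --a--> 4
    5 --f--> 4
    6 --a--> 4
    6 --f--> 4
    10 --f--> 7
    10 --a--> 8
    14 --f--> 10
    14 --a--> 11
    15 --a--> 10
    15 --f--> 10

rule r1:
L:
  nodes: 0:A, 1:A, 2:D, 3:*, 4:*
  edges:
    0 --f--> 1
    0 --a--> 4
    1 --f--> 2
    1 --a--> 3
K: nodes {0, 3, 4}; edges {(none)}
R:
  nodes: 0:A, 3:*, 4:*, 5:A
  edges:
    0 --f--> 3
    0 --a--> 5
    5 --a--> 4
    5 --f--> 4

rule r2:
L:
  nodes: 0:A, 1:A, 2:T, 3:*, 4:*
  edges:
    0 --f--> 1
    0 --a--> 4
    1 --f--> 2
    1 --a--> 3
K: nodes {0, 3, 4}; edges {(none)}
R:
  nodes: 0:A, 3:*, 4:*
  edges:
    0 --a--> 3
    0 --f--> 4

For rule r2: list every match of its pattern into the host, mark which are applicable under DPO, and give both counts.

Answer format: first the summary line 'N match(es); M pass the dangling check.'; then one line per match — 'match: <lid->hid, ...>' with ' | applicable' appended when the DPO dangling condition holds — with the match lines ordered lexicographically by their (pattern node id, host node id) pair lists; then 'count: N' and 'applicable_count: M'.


1 match(es); 0 pass the dangling check.
match: 0->14, 1->10, 2->7, 3->8, 4->11
count: 1
applicable_count: 0


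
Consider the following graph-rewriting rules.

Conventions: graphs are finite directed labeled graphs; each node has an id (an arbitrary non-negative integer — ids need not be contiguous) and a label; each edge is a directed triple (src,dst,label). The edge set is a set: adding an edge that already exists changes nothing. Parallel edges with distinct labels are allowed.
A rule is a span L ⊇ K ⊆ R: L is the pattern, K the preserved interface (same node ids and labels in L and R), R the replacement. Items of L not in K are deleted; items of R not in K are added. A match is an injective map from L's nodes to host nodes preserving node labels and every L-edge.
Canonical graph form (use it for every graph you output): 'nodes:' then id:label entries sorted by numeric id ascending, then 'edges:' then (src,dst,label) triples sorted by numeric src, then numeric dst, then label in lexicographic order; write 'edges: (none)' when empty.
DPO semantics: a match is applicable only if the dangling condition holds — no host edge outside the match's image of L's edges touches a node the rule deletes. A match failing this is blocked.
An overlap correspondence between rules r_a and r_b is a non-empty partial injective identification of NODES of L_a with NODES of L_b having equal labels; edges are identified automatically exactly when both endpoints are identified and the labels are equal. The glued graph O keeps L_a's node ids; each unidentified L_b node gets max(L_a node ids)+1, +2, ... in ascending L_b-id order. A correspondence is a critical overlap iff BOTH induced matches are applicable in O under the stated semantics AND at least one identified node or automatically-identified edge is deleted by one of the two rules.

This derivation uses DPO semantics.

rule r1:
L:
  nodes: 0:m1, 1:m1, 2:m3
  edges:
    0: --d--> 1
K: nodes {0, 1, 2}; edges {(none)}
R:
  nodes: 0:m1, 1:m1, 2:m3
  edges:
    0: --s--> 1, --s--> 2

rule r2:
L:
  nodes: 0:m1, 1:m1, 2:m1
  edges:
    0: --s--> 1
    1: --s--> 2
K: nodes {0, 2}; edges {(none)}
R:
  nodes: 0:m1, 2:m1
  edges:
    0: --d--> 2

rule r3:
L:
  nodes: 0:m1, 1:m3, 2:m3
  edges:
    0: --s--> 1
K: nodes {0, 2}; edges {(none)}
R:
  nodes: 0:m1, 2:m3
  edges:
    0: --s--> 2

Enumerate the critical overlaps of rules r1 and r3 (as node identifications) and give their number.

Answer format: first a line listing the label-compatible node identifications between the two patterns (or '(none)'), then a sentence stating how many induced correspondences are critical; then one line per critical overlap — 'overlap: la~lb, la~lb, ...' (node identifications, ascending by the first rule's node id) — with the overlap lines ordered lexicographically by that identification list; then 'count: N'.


label-compatible node identifications between L(r1) and L(r3): 0~0, 1~0, 2~1, 2~2
3 of the induced correspondences are critical overlaps of r1 and r3.
overlap: 0~0, 2~1
overlap: 1~0, 2~1
overlap: 2~1
count: 3


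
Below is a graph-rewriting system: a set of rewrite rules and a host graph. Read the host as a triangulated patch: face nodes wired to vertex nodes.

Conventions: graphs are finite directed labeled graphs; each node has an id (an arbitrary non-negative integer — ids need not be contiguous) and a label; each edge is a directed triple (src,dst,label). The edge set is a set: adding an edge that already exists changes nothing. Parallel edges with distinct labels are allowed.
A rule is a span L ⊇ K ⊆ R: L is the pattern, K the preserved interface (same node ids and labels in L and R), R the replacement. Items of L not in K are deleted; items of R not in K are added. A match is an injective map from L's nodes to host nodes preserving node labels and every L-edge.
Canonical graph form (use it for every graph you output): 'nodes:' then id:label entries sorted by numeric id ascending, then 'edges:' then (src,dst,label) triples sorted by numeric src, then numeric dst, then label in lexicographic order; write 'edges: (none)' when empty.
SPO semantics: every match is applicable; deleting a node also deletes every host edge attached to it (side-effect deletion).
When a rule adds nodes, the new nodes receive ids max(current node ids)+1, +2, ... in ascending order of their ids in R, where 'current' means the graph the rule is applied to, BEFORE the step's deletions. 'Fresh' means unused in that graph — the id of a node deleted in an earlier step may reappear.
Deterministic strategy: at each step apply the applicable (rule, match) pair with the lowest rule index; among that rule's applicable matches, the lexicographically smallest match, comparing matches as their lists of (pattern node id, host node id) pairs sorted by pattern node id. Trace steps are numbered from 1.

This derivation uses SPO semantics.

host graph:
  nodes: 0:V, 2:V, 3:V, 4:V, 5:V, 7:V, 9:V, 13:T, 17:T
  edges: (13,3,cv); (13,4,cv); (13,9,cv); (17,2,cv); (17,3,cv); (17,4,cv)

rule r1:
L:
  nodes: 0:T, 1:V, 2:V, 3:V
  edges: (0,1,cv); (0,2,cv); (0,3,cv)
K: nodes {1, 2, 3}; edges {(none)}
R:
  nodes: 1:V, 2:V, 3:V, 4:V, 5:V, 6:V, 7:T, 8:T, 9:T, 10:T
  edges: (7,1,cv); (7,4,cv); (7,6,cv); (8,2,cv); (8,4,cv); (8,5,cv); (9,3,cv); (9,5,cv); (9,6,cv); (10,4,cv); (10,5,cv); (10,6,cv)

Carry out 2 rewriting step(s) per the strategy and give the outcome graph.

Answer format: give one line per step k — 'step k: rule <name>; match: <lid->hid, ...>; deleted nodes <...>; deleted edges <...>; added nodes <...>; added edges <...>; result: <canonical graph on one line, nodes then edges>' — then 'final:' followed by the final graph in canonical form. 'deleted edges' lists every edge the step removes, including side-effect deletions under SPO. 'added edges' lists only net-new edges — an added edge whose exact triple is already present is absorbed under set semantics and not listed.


step 1: rule r1; match: 0->13, 1->3, 2->4, 3->9; deleted nodes 13; deleted edges (13,3,cv); (13,4,cv); (13,9,cv); added nodes 18, 19, 20, 21, 22, 23, 24; added edges (21,3,cv); (21,18,cv); (21,20,cv); (22,4,cv); (22,18,cv); (22,19,cv); (23,9,cv); (23,19,cv); (23,20,cv); (24,18,cv); (24,19,cv); (24,20,cv); result: nodes: 0:V, 2:V, 3:V, 4:V, 5:V, 7:V, 9:V, 17:T, 18:V, 19:V, 20:V, 21:T, 22:T, 23:T, 24:T edges: (17,2,cv); (17,3,cv); (17,4,cv); (21,3,cv); (21,18,cv); (21,20,cv); (22,4,cv); (22,18,cv); (22,19,cv); (23,9,cv); (23,19,cv); (23,20,cv); (24,18,cv); (24,19,cv); (24,20,cv)
step 2: rule r1; match: 0->17, 1->2, 2->3, 3->4; deleted nodes 17; deleted edges (17,2,cv); (17,3,cv); (17,4,cv); added nodes 25, 26, 27, 28, 29, 30, 31; added edges (28,2,cv); (28,25,cv); (28,27,cv); (29,3,cv); (29,25,cv); (29,26,cv); (30,4,cv); (30,26,cv); (30,27,cv); (31,25,cv); (31,26,cv); (31,27,cv); result: nodes: 0:V, 2:V, 3:V, 4:V, 5:V, 7:V, 9:V, 18:V, 19:V, 20:V, 21:T, 22:T, 23:T, 24:T, 25:V, 26:V, 27:V, 28:T, 29:T, 30:T, 31:T edges: (21,3,cv); (21,18,cv); (21,20,cv); (22,4,cv); (22,18,cv); (22,19,cv); (23,9,cv); (23,19,cv); (23,20,cv); (24,18,cv); (24,19,cv); (24,20,cv); (28,2,cv); (28,25,cv); (28,27,cv); (29,3,cv); (29,25,cv); (29,26,cv); (30,4,cv); (30,26,cv); (30,27,cv); (31,25,cv); (31,26,cv); (31,27,cv)
final:
nodes: 0:V, 2:V, 3:V, 4:V, 5:V, 7:V, 9:V, 18:V, 19:V, 20:V, 21:T, 22:T, 23:T, 24:T, 25:V, 26:V, 27:V, 28:T, 29:T, 30:T, 31:T
edges: (21,3,cv); (21,18,cv); (21,20,cv); (22,4,cv); (22,18,cv); (22,19,cv); (23,9,cv); (23,19,cv); (23,20,cv); (24,18,cv); (24,19,cv); (24,20,cv); (28,2,cv); (28,25,cv); (28,27,cv); (29,3,cv); (29,25,cv); (29,26,cv); (30,4,cv); (30,26,cv); (30,27,cv); (31,25,cv); (31,26,cv); (31,27,cv)


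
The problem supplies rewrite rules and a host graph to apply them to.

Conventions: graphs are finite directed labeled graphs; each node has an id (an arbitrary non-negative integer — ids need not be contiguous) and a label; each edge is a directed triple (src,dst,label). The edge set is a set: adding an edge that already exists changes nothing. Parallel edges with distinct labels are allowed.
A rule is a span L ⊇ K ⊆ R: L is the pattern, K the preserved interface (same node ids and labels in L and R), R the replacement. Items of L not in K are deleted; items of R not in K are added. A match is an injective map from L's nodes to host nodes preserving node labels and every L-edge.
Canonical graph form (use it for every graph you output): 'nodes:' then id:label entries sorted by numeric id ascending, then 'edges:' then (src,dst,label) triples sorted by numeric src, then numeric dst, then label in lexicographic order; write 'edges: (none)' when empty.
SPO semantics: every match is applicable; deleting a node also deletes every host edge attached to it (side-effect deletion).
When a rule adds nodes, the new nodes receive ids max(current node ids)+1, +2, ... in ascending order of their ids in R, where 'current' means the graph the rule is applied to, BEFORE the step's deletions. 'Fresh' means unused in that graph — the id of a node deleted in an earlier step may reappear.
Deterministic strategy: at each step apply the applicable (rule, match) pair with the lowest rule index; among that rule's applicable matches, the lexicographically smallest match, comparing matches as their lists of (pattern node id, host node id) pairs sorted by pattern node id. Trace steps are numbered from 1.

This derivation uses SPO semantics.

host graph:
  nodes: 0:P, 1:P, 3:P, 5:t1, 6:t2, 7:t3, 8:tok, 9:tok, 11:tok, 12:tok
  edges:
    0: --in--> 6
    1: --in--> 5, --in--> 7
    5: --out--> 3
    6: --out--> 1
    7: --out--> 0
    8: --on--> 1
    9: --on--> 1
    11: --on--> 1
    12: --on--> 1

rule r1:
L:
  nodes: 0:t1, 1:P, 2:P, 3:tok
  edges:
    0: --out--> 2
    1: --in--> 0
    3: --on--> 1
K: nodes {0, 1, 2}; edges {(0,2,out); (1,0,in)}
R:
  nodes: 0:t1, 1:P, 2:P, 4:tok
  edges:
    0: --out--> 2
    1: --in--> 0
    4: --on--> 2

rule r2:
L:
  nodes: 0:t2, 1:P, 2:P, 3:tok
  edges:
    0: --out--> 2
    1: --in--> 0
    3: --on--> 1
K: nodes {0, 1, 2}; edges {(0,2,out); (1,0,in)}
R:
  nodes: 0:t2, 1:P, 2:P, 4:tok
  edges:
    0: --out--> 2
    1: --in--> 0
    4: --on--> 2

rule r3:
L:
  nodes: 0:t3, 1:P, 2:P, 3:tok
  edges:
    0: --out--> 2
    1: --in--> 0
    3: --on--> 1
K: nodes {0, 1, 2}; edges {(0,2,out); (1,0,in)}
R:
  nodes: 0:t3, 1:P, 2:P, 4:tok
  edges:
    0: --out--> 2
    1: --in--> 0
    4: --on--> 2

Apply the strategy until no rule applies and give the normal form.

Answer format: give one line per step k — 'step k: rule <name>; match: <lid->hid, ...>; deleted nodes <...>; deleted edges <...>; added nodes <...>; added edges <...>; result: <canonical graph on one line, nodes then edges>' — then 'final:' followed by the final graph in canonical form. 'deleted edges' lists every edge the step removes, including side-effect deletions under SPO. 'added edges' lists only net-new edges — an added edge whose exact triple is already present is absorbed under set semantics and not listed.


step 1: rule r1; match: 0->5, 1->1, 2->3, 3->8; deleted nodes 8; deleted edges (8,1,on); added nodes 13; added edges (13,3,on); result: nodes: 0:P, 1:P, 3:P, 5:t1, 6:t2, 7:t3, 9:tok, 11:tok, 12:tok, 13:tok edges: (0,6,in); (1,5,in); (1,7,in); (5,3,out); (6,1,out); (7,0,out); (9,1,on); (11,1,on); (12,1,on); (13,3,on)
step 2: rule r1; match: 0->5, 1->1, 2->3, 3->9; deleted nodes 9; deleted edges (9,1,on); added nodes 14; added edges (14,3,on); result: nodes: 0:P, 1:P, 3:P, 5:t1, 6:t2, 7:t3, 11:tok, 12:tok, 13:tok, 14:tok edges: (0,6,in); (1,5,in); (1,7,in); (5,3,out); (6,1,out); (7,0,out); (11,1,on); (12,1,on); (13,3,on); (14,3,on)
step 3: rule r1; match: 0->5, 1->1, 2->3, 3->11; deleted nodes 11; deleted edges (11,1,on); added nodes 15; added edges (15,3,on); result: nodes: 0:P, 1:P, 3:P, 5:t1, 6:t2, 7:t3, 12:tok, 13:tok, 14:tok, 15:tok edges: (0,6,in); (1,5,in); (1,7,in); (5,3,out); (6,1,out); (7,0,out); (12,1,on); (13,3,on); (14,3,on); (15,3,on)
step 4: rule r1; match: 0->5, 1->1, 2->3, 3->12; deleted nodes 12; deleted edges (12,1,on); added nodes 16; added edges (16,3,on); result: nodes: 0:P, 1:P, 3:P, 5:t1, 6:t2, 7:t3, 13:tok, 14:tok, 15:tok, 16:tok edges: (0,6,in); (1,5,in); (1,7,in); (5,3,out); (6,1,out); (7,0,out); (13,3,on); (14,3,on); (15,3,on); (16,3,on)
final:
nodes: 0:P, 1:P, 3:P, 5:t1, 6:t2, 7:t3, 13:tok, 14:tok, 15:tok, 16:tok
edges: (0,6,in); (1,5,in); (1,7,in); (5,3,out); (6,1,out); (7,0,out); (13,3,on); (14,3,on); (15,3,on); (16,3,on)


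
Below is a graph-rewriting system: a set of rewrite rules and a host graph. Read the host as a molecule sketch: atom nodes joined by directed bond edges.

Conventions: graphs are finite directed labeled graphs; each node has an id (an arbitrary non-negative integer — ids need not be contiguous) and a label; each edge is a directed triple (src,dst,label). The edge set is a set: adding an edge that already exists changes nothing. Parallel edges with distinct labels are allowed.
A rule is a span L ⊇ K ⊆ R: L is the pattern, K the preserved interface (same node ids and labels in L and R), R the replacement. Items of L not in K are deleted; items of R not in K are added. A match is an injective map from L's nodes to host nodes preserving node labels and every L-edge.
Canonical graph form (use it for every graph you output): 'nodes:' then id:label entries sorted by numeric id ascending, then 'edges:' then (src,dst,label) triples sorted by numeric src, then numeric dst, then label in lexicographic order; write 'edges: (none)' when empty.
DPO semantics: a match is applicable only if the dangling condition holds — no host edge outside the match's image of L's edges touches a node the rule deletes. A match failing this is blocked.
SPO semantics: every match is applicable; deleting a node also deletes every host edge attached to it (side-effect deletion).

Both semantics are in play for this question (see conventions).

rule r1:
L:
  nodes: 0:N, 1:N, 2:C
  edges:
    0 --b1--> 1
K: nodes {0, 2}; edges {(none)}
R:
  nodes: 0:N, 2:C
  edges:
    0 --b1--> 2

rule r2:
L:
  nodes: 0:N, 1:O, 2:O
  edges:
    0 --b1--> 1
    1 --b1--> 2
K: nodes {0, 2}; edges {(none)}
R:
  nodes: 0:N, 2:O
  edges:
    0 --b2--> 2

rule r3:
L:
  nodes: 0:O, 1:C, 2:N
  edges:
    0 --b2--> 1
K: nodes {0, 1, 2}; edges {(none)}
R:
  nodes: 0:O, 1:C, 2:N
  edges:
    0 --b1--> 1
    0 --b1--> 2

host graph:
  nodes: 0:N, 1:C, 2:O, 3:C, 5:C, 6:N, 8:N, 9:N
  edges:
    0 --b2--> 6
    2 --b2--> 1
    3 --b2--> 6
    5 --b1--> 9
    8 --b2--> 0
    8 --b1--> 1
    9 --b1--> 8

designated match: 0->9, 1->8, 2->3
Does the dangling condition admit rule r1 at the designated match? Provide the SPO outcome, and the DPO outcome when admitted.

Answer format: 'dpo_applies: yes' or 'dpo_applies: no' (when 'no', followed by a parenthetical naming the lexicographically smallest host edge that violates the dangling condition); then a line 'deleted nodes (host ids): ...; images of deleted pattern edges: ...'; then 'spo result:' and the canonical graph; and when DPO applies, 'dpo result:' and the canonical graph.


dpo_applies: no
(the rule deletes node 8, which keeps host edge (8,0,b2) outside the match image — the dangling condition fails, DPO blocks; SPO proceeds and side-deletes such edges)
deleted nodes (host ids): 8; images of deleted pattern edges: (9,8,b1)
spo result:
nodes: 0:N, 1:C, 2:O, 3:C, 5:C, 6:N, 9:N
edges: (0,6,b2); (2,1,b2); (3,6,b2); (5,9,b1); (9,3,b1)
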